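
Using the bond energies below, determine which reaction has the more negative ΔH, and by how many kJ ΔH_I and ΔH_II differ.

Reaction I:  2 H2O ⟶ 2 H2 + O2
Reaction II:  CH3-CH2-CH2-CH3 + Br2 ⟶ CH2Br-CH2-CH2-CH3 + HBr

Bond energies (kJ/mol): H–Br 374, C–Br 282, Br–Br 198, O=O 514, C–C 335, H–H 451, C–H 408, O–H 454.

Reaction II, by 450 kJ

Reaction I:
  Bonds broken (reactants):
    O–H: 4 × 454 = 1816
    Σ(broken) = 1816 kJ
  Bonds formed (products):
    H–H: 2 × 451 = 902
    O=O: 1 × 514 = 514
    Σ(formed) = 1416 kJ
  ΔH_I = 1816 − 1416 = +400 kJ
Reaction II:
  Bonds broken (reactants):
    Br–Br: 1 × 198 = 198
    C–C: 3 × 335 = 1005
    C–H: 10 × 408 = 4080
    Σ(broken) = 5283 kJ
  Bonds formed (products):
    C–Br: 1 × 282 = 282
    C–C: 3 × 335 = 1005
    C–H: 9 × 408 = 3672
    H–Br: 1 × 374 = 374
    Σ(formed) = 5333 kJ
  ΔH_II = 5283 − 5333 = −50 kJ
ΔH_I − ΔH_II = +450 kJ, so reaction II has the more negative ΔH; |ΔH_I − ΔH_II| = 450 kJ.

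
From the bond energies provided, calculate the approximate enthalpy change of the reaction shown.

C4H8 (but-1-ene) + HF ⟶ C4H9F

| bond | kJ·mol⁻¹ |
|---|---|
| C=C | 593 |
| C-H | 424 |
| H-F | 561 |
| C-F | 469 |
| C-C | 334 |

ΔH ≈ −73 kJ

Bonds broken (reactants):
  C-C: 2 × 334 = 668
  C-H: 8 × 424 = 3392
  C=C: 1 × 593 = 593
  H-F: 1 × 561 = 561
  Σ(broken) = 5214 kJ
Bonds formed (products):
  C-C: 3 × 334 = 1002
  C-F: 1 × 469 = 469
  C-H: 9 × 424 = 3816
  Σ(formed) = 5287 kJ
ΔH = Σ(broken) − Σ(formed) = 5214 − 5287 = −73 kJ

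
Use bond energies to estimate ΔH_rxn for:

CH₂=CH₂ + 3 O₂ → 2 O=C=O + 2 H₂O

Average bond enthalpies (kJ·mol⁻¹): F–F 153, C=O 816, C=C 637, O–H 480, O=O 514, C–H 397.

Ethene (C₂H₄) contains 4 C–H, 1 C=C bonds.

Bonds broken (reactants):
  C–H: 4 × 397 = 1588
  C=C: 1 × 637 = 637
  O=O: 3 × 514 = 1542
  Σ(broken) = 3767 kJ
Bonds formed (products):
  C=O: 4 × 816 = 3264
  O–H: 4 × 480 = 1920
  Σ(formed) = 5184 kJ
ΔH = Σ(broken) − Σ(formed) = 3767 − 5184 = −1417 kJ

ΔH ≈ −1417 kJ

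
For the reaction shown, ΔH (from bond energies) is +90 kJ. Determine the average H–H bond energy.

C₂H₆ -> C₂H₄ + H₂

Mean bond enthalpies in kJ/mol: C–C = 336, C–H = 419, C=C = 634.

D(H–H) ≈ 450 kJ/mol

Let D be the H–H bond energy.
Σ(broken) = 1×336 + 6×419 = 2850
Σ(formed) = 4×419 + 1×634 + 1×D = 2310 + D
ΔH = Σ(broken) − Σ(formed) = (2850) − (2310 + D) = +540 − D
Setting this equal to +90 kJ gives D = 450 kJ/mol.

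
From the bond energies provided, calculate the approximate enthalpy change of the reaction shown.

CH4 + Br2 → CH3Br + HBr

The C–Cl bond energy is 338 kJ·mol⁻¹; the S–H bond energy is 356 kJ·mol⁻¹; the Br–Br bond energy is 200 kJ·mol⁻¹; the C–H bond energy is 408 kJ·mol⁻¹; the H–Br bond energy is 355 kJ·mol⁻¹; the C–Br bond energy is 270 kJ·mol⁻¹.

Bonds broken (reactants):
  Br–Br: 1 × 200 = 200
  C–H: 4 × 408 = 1632
  Σ(broken) = 1832 kJ
Bonds formed (products):
  C–Br: 1 × 270 = 270
  C–H: 3 × 408 = 1224
  H–Br: 1 × 355 = 355
  Σ(formed) = 1849 kJ
ΔH = Σ(broken) − Σ(formed) = 1832 − 1849 = −17 kJ

ΔH ≈ −17 kJ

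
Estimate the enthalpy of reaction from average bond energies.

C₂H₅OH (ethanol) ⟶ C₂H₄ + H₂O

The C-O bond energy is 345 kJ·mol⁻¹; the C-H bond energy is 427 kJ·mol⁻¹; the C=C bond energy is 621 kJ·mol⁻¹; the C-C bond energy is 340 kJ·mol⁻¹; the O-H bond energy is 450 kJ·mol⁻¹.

ΔH ≈ +41 kJ

Bonds broken (reactants):
  C-C: 1 × 340 = 340
  C-H: 5 × 427 = 2135
  C-O: 1 × 345 = 345
  O-H: 1 × 450 = 450
  Σ(broken) = 3270 kJ
Bonds formed (products):
  C-H: 4 × 427 = 1708
  C=C: 1 × 621 = 621
  O-H: 2 × 450 = 900
  Σ(formed) = 3229 kJ
ΔH = Σ(broken) − Σ(formed) = 3270 − 3229 = +41 kJ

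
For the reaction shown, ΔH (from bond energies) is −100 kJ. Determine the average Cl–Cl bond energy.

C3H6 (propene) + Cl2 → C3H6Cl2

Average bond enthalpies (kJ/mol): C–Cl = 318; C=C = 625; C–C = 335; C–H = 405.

Let D be the Cl–Cl bond energy.
Σ(broken) = 1×335 + 6×405 + 1×625 + 1×D = 3390 + D
Σ(formed) = 2×335 + 2×318 + 6×405 = 3736
ΔH = Σ(broken) − Σ(formed) = (3390 + D) − (3736) = −346 + D
Setting this equal to −100 kJ gives D = 246 kJ/mol.

D(Cl–Cl) ≈ 246 kJ/mol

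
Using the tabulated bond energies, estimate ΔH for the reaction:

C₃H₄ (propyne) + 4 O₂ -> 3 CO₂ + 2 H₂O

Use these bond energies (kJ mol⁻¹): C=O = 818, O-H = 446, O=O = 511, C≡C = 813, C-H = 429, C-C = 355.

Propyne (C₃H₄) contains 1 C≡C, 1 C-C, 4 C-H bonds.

ΔH ≈ −1764 kJ

Bonds broken (reactants):
  C≡C: 1 × 813 = 813
  C-C: 1 × 355 = 355
  C-H: 4 × 429 = 1716
  O=O: 4 × 511 = 2044
  Σ(broken) = 4928 kJ
Bonds formed (products):
  C=O: 6 × 818 = 4908
  O-H: 4 × 446 = 1784
  Σ(formed) = 6692 kJ
ΔH = Σ(broken) − Σ(formed) = 4928 − 6692 = −1764 kJ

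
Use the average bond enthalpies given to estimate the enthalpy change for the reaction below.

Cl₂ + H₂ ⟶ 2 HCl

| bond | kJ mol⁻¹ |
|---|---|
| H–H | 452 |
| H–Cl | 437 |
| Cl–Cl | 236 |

Bonds broken (reactants):
  Cl–Cl: 1 × 236 = 236
  H–H: 1 × 452 = 452
  Σ(broken) = 688 kJ
Bonds formed (products):
  H–Cl: 2 × 437 = 874
  Σ(formed) = 874 kJ
ΔH = Σ(broken) − Σ(formed) = 688 − 874 = −186 kJ

ΔH ≈ −186 kJ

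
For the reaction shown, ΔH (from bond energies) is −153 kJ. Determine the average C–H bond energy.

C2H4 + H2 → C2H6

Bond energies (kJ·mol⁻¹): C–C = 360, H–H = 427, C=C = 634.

Let D be the C–H bond energy.
Σ(broken) = 4×D + 1×634 + 1×427 = 1061 + 4D
Σ(formed) = 1×360 + 6×D = 360 + 6D
ΔH = Σ(broken) − Σ(formed) = (1061 + 4D) − (360 + 6D) = +701 − 2D
Setting this equal to −153 kJ gives 2D = 854, so D = 427 kJ/mol.

D(C–H) ≈ 427 kJ/mol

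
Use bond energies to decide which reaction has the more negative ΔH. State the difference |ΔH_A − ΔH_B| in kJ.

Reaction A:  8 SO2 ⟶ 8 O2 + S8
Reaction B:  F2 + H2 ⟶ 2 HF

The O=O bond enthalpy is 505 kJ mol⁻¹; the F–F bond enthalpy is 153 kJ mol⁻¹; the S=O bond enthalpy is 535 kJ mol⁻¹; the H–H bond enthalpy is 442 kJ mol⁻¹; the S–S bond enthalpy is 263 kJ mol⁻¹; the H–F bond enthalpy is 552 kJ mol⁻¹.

Reaction A:
  Bonds broken (reactants):
    S=O: 16 × 535 = 8560
    Σ(broken) = 8560 kJ
  Bonds formed (products):
    O=O: 8 × 505 = 4040
    S–S: 8 × 263 = 2104
    Σ(formed) = 6144 kJ
  ΔH_A = 8560 − 6144 = +2416 kJ
Reaction B:
  Bonds broken (reactants):
    F–F: 1 × 153 = 153
    H–H: 1 × 442 = 442
    Σ(broken) = 595 kJ
  Bonds formed (products):
    H–F: 2 × 552 = 1104
    Σ(formed) = 1104 kJ
  ΔH_B = 595 − 1104 = −509 kJ
ΔH_A − ΔH_B = +2925 kJ, so reaction B has the more negative ΔH; |ΔH_A − ΔH_B| = 2925 kJ.

Reaction B, by 2925 kJ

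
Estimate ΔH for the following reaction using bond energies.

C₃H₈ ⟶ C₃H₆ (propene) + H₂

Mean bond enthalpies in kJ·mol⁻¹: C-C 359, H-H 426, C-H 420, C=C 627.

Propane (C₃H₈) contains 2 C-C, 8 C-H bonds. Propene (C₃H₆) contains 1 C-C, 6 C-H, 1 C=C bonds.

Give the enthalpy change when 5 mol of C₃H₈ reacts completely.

Bonds broken (reactants):
  C-C: 2 × 359 = 718
  C-H: 8 × 420 = 3360
  Σ(broken) = 4078 kJ
Bonds formed (products):
  C-C: 1 × 359 = 359
  C-H: 6 × 420 = 2520
  C=C: 1 × 627 = 627
  H-H: 1 × 426 = 426
  Σ(formed) = 3932 kJ
ΔH = Σ(broken) − Σ(formed) = 4078 − 3932 = +146 kJ
For 5× the reaction as written: 5 × (+146) = +730 kJ

ΔH = +730 kJ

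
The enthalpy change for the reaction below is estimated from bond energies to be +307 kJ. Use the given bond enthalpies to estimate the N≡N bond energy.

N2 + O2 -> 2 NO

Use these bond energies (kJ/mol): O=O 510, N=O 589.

Let D be the N≡N bond energy.
Σ(broken) = 1×D + 1×510 = 510 + D
Σ(formed) = 2×589 = 1178
ΔH = Σ(broken) − Σ(formed) = (510 + D) − (1178) = −668 + D
Setting this equal to +307 kJ gives D = 975 kJ/mol.

D(N≡N) ≈ 975 kJ/mol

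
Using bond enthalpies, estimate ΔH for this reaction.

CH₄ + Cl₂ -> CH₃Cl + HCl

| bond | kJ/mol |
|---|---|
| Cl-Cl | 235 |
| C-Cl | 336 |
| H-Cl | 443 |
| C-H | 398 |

Bonds broken (reactants):
  C-H: 4 × 398 = 1592
  Cl-Cl: 1 × 235 = 235
  Σ(broken) = 1827 kJ
Bonds formed (products):
  C-Cl: 1 × 336 = 336
  C-H: 3 × 398 = 1194
  H-Cl: 1 × 443 = 443
  Σ(formed) = 1973 kJ
ΔH = Σ(broken) − Σ(formed) = 1827 − 1973 = −146 kJ

ΔH ≈ −146 kJ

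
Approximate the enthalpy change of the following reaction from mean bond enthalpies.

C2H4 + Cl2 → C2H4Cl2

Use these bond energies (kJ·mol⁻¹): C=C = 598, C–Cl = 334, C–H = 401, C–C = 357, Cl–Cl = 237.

ΔH ≈ −190 kJ

Bonds broken (reactants):
  C–H: 4 × 401 = 1604
  C=C: 1 × 598 = 598
  Cl–Cl: 1 × 237 = 237
  Σ(broken) = 2439 kJ
Bonds formed (products):
  C–C: 1 × 357 = 357
  C–Cl: 2 × 334 = 668
  C–H: 4 × 401 = 1604
  Σ(formed) = 2629 kJ
ΔH = Σ(broken) − Σ(formed) = 2439 − 2629 = −190 kJ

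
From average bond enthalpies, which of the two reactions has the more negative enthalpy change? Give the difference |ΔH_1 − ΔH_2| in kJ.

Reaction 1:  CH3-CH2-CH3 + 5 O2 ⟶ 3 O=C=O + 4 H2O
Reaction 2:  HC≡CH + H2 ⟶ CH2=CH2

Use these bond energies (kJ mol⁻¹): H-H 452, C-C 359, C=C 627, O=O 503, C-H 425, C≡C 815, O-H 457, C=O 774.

Reaction 1, by 1457 kJ

Reaction 1:
  Bonds broken (reactants):
    C-C: 2 × 359 = 718
    C-H: 8 × 425 = 3400
    O=O: 5 × 503 = 2515
    Σ(broken) = 6633 kJ
  Bonds formed (products):
    C=O: 6 × 774 = 4644
    O-H: 8 × 457 = 3656
    Σ(formed) = 8300 kJ
  ΔH_1 = 6633 − 8300 = −1667 kJ
Reaction 2:
  Bonds broken (reactants):
    C≡C: 1 × 815 = 815
    C-H: 2 × 425 = 850
    H-H: 1 × 452 = 452
    Σ(broken) = 2117 kJ
  Bonds formed (products):
    C-H: 4 × 425 = 1700
    C=C: 1 × 627 = 627
    Σ(formed) = 2327 kJ
  ΔH_2 = 2117 − 2327 = −210 kJ
ΔH_1 − ΔH_2 = −1457 kJ, so reaction 1 has the more negative ΔH; |ΔH_1 − ΔH_2| = 1457 kJ.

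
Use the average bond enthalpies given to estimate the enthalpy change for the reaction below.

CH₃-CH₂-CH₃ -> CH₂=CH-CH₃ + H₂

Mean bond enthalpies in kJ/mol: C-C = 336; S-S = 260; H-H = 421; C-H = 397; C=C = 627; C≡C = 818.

Bonds broken (reactants):
  C-C: 2 × 336 = 672
  C-H: 8 × 397 = 3176
  Σ(broken) = 3848 kJ
Bonds formed (products):
  C-C: 1 × 336 = 336
  C-H: 6 × 397 = 2382
  C=C: 1 × 627 = 627
  H-H: 1 × 421 = 421
  Σ(formed) = 3766 kJ
ΔH = Σ(broken) − Σ(formed) = 3848 − 3766 = +82 kJ

ΔH ≈ +82 kJ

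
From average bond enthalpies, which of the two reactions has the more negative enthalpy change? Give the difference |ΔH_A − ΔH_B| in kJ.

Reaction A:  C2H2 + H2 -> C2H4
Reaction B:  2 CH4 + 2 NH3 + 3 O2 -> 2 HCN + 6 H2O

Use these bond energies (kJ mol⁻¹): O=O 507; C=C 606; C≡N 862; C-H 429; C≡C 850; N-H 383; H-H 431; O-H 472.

Reaction A:
  Bonds broken (reactants):
    C≡C: 1 × 850 = 850
    C-H: 2 × 429 = 858
    H-H: 1 × 431 = 431
    Σ(broken) = 2139 kJ
  Bonds formed (products):
    C-H: 4 × 429 = 1716
    C=C: 1 × 606 = 606
    Σ(formed) = 2322 kJ
  ΔH_A = 2139 − 2322 = −183 kJ
Reaction B:
  Bonds broken (reactants):
    C-H: 8 × 429 = 3432
    N-H: 6 × 383 = 2298
    O=O: 3 × 507 = 1521
    Σ(broken) = 7251 kJ
  Bonds formed (products):
    C≡N: 2 × 862 = 1724
    C-H: 2 × 429 = 858
    O-H: 12 × 472 = 5664
    Σ(formed) = 8246 kJ
  ΔH_B = 7251 − 8246 = −995 kJ
ΔH_A − ΔH_B = +812 kJ, so reaction B has the more negative ΔH; |ΔH_A − ΔH_B| = 812 kJ.

Reaction B, by 812 kJ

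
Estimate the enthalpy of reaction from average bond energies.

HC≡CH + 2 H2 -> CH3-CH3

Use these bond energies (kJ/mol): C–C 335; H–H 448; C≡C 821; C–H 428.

Bonds broken (reactants):
  C≡C: 1 × 821 = 821
  C–H: 2 × 428 = 856
  H–H: 2 × 448 = 896
  Σ(broken) = 2573 kJ
Bonds formed (products):
  C–C: 1 × 335 = 335
  C–H: 6 × 428 = 2568
  Σ(formed) = 2903 kJ
ΔH = Σ(broken) − Σ(formed) = 2573 − 2903 = −330 kJ

ΔH ≈ −330 kJ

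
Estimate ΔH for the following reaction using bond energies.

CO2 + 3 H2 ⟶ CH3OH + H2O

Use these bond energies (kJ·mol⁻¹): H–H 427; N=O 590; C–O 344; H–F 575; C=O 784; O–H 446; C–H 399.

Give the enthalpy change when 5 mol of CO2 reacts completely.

ΔH = −150 kJ

Bonds broken (reactants):
  C=O: 2 × 784 = 1568
  H–H: 3 × 427 = 1281
  Σ(broken) = 2849 kJ
Bonds formed (products):
  C–H: 3 × 399 = 1197
  C–O: 1 × 344 = 344
  O–H: 3 × 446 = 1338
  Σ(formed) = 2879 kJ
ΔH = Σ(broken) − Σ(formed) = 2849 − 2879 = −30 kJ
For 5× the reaction as written: 5 × (−30) = −150 kJ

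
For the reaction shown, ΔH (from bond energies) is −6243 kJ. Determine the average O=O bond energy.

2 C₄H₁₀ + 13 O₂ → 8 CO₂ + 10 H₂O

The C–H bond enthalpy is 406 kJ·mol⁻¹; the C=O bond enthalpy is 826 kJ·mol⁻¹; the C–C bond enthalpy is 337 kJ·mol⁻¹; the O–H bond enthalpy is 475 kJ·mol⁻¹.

D(O=O) ≈ 487 kJ/mol

Let D be the O=O bond energy.
Σ(broken) = 6×337 + 20×406 + 13×D = 10142 + 13D
Σ(formed) = 16×826 + 20×475 = 22716
ΔH = Σ(broken) − Σ(formed) = (10142 + 13D) − (22716) = −12574 + 13D
Setting this equal to −6243 kJ gives 13D = 6331, so D = 487 kJ/mol.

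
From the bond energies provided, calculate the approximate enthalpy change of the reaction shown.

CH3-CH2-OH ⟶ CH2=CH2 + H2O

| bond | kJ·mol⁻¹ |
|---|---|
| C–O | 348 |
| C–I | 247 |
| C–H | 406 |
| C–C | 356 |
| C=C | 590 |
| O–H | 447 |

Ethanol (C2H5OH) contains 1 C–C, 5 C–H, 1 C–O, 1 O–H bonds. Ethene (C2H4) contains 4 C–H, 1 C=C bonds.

ΔH ≈ +73 kJ

Bonds broken (reactants):
  C–C: 1 × 356 = 356
  C–H: 5 × 406 = 2030
  C–O: 1 × 348 = 348
  O–H: 1 × 447 = 447
  Σ(broken) = 3181 kJ
Bonds formed (products):
  C–H: 4 × 406 = 1624
  C=C: 1 × 590 = 590
  O–H: 2 × 447 = 894
  Σ(formed) = 3108 kJ
ΔH = Σ(broken) − Σ(formed) = 3181 − 3108 = +73 kJ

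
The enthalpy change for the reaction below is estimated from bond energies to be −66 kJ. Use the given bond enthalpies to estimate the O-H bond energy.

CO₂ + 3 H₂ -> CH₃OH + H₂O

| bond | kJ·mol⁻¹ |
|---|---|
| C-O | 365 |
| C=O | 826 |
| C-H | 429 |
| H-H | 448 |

D(O-H) ≈ 470 kJ/mol

Let D be the O-H bond energy.
Σ(broken) = 2×826 + 3×448 = 2996
Σ(formed) = 3×429 + 1×365 + 3×D = 1652 + 3D
ΔH = Σ(broken) − Σ(formed) = (2996) − (1652 + 3D) = +1344 − 3D
Setting this equal to −66 kJ gives 3D = 1410, so D = 470 kJ/mol.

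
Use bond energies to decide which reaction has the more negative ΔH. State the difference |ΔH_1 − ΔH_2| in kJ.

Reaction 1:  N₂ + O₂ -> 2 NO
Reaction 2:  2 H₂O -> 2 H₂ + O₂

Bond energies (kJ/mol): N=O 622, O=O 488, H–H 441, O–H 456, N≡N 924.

Reaction 1, by 286 kJ

Reaction 1:
  Bonds broken (reactants):
    N≡N: 1 × 924 = 924
    O=O: 1 × 488 = 488
    Σ(broken) = 1412 kJ
  Bonds formed (products):
    N=O: 2 × 622 = 1244
    Σ(formed) = 1244 kJ
  ΔH_1 = 1412 − 1244 = +168 kJ
Reaction 2:
  Bonds broken (reactants):
    O–H: 4 × 456 = 1824
    Σ(broken) = 1824 kJ
  Bonds formed (products):
    H–H: 2 × 441 = 882
    O=O: 1 × 488 = 488
    Σ(formed) = 1370 kJ
  ΔH_2 = 1824 − 1370 = +454 kJ
ΔH_1 − ΔH_2 = −286 kJ, so reaction 1 has the more negative ΔH; |ΔH_1 − ΔH_2| = 286 kJ.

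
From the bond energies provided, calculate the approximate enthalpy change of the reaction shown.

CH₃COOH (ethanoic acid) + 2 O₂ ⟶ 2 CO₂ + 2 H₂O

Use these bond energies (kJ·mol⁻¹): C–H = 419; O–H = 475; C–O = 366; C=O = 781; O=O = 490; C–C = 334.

ΔH ≈ −831 kJ

Bonds broken (reactants):
  C–C: 1 × 334 = 334
  C–H: 3 × 419 = 1257
  C–O: 1 × 366 = 366
  C=O: 1 × 781 = 781
  O–H: 1 × 475 = 475
  O=O: 2 × 490 = 980
  Σ(broken) = 4193 kJ
Bonds formed (products):
  C=O: 4 × 781 = 3124
  O–H: 4 × 475 = 1900
  Σ(formed) = 5024 kJ
ΔH = Σ(broken) − Σ(formed) = 4193 − 5024 = −831 kJ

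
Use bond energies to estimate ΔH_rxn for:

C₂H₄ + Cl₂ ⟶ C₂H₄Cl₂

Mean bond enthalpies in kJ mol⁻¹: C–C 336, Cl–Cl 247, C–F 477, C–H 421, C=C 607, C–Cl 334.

Bonds broken (reactants):
  C–H: 4 × 421 = 1684
  C=C: 1 × 607 = 607
  Cl–Cl: 1 × 247 = 247
  Σ(broken) = 2538 kJ
Bonds formed (products):
  C–C: 1 × 336 = 336
  C–Cl: 2 × 334 = 668
  C–H: 4 × 421 = 1684
  Σ(formed) = 2688 kJ
ΔH = Σ(broken) − Σ(formed) = 2538 − 2688 = −150 kJ

ΔH ≈ −150 kJ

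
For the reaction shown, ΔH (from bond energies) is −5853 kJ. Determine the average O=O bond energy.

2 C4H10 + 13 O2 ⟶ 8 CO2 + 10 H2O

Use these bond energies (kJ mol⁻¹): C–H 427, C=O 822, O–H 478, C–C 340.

D(O=O) ≈ 483 kJ/mol

Let D be the O=O bond energy.
Σ(broken) = 6×340 + 20×427 + 13×D = 10580 + 13D
Σ(formed) = 16×822 + 20×478 = 22712
ΔH = Σ(broken) − Σ(formed) = (10580 + 13D) − (22712) = −12132 + 13D
Setting this equal to −5853 kJ gives 13D = 6279, so D = 483 kJ/mol.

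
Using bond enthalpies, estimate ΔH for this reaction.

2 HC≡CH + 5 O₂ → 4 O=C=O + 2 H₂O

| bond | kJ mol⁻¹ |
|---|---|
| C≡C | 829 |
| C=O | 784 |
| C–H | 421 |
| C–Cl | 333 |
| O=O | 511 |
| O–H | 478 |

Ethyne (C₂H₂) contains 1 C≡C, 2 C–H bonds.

Bonds broken (reactants):
  C≡C: 2 × 829 = 1658
  C–H: 4 × 421 = 1684
  O=O: 5 × 511 = 2555
  Σ(broken) = 5897 kJ
Bonds formed (products):
  C=O: 8 × 784 = 6272
  O–H: 4 × 478 = 1912
  Σ(formed) = 8184 kJ
ΔH = Σ(broken) − Σ(formed) = 5897 − 8184 = −2287 kJ

ΔH ≈ −2287 kJ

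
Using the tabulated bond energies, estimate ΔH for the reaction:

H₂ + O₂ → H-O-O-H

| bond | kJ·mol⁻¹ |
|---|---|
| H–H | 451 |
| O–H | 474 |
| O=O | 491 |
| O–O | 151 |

ΔH ≈ −157 kJ

Bonds broken (reactants):
  H–H: 1 × 451 = 451
  O=O: 1 × 491 = 491
  Σ(broken) = 942 kJ
Bonds formed (products):
  O–H: 2 × 474 = 948
  O–O: 1 × 151 = 151
  Σ(formed) = 1099 kJ
ΔH = Σ(broken) − Σ(formed) = 942 − 1099 = −157 kJ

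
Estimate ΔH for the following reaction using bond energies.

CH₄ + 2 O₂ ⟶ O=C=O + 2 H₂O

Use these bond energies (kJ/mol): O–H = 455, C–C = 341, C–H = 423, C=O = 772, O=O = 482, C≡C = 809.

ΔH ≈ −708 kJ

Bonds broken (reactants):
  C–H: 4 × 423 = 1692
  O=O: 2 × 482 = 964
  Σ(broken) = 2656 kJ
Bonds formed (products):
  C=O: 2 × 772 = 1544
  O–H: 4 × 455 = 1820
  Σ(formed) = 3364 kJ
ΔH = Σ(broken) − Σ(formed) = 2656 − 3364 = −708 kJ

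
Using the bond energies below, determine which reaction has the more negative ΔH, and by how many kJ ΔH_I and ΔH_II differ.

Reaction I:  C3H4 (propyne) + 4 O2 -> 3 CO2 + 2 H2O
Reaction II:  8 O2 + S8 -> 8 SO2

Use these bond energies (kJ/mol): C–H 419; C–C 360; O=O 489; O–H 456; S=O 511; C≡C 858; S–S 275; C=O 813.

Reaction II, by 212 kJ

Reaction I:
  Bonds broken (reactants):
    C≡C: 1 × 858 = 858
    C–C: 1 × 360 = 360
    C–H: 4 × 419 = 1676
    O=O: 4 × 489 = 1956
    Σ(broken) = 4850 kJ
  Bonds formed (products):
    C=O: 6 × 813 = 4878
    O–H: 4 × 456 = 1824
    Σ(formed) = 6702 kJ
  ΔH_I = 4850 − 6702 = −1852 kJ
Reaction II:
  Bonds broken (reactants):
    O=O: 8 × 489 = 3912
    S–S: 8 × 275 = 2200
    Σ(broken) = 6112 kJ
  Bonds formed (products):
    S=O: 16 × 511 = 8176
    Σ(formed) = 8176 kJ
  ΔH_II = 6112 − 8176 = −2064 kJ
ΔH_I − ΔH_II = +212 kJ, so reaction II has the more negative ΔH; |ΔH_I − ΔH_II| = 212 kJ.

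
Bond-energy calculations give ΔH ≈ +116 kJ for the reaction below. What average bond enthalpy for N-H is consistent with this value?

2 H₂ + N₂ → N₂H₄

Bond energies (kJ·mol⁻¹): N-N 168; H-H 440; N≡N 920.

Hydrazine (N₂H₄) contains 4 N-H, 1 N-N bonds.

Let D be the N-H bond energy.
Σ(broken) = 2×440 + 1×920 = 1800
Σ(formed) = 4×D + 1×168 = 168 + 4D
ΔH = Σ(broken) − Σ(formed) = (1800) − (168 + 4D) = +1632 − 4D
Setting this equal to +116 kJ gives 4D = 1516, so D = 379 kJ/mol.

D(N-H) ≈ 379 kJ/mol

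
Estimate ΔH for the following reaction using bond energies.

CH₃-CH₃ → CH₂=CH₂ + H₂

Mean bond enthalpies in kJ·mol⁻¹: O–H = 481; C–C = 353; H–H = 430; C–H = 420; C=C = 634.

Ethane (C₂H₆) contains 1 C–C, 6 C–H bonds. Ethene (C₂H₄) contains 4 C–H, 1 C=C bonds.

ΔH ≈ +129 kJ

Bonds broken (reactants):
  C–C: 1 × 353 = 353
  C–H: 6 × 420 = 2520
  Σ(broken) = 2873 kJ
Bonds formed (products):
  C–H: 4 × 420 = 1680
  C=C: 1 × 634 = 634
  H–H: 1 × 430 = 430
  Σ(formed) = 2744 kJ
ΔH = Σ(broken) − Σ(formed) = 2873 − 2744 = +129 kJ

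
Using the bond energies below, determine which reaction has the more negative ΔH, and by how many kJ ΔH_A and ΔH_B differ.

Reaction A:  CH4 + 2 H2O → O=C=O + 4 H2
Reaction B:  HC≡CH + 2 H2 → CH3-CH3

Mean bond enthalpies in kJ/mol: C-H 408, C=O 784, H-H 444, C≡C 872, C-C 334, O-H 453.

Reaction A:
  Bonds broken (reactants):
    C-H: 4 × 408 = 1632
    O-H: 4 × 453 = 1812
    Σ(broken) = 3444 kJ
  Bonds formed (products):
    C=O: 2 × 784 = 1568
    H-H: 4 × 444 = 1776
    Σ(formed) = 3344 kJ
  ΔH_A = 3444 − 3344 = +100 kJ
Reaction B:
  Bonds broken (reactants):
    C≡C: 1 × 872 = 872
    C-H: 2 × 408 = 816
    H-H: 2 × 444 = 888
    Σ(broken) = 2576 kJ
  Bonds formed (products):
    C-C: 1 × 334 = 334
    C-H: 6 × 408 = 2448
    Σ(formed) = 2782 kJ
  ΔH_B = 2576 − 2782 = −206 kJ
ΔH_A − ΔH_B = +306 kJ, so reaction B has the more negative ΔH; |ΔH_A − ΔH_B| = 306 kJ.

Reaction B, by 306 kJ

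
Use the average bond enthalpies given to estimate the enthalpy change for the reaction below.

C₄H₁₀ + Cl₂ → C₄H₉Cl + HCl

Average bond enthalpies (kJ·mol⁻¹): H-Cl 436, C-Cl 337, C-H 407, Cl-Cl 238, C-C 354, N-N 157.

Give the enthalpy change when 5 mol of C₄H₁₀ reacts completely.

Bonds broken (reactants):
  C-C: 3 × 354 = 1062
  C-H: 10 × 407 = 4070
  Cl-Cl: 1 × 238 = 238
  Σ(broken) = 5370 kJ
Bonds formed (products):
  C-C: 3 × 354 = 1062
  C-Cl: 1 × 337 = 337
  C-H: 9 × 407 = 3663
  H-Cl: 1 × 436 = 436
  Σ(formed) = 5498 kJ
ΔH = Σ(broken) − Σ(formed) = 5370 − 5498 = −128 kJ
For 5× the reaction as written: 5 × (−128) = −640 kJ

ΔH = −640 kJ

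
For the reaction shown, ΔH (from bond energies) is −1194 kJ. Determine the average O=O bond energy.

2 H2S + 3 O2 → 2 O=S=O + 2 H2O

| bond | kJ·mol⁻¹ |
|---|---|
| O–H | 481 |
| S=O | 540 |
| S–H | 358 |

Let D be the O=O bond energy.
Σ(broken) = 3×D + 4×358 = 1432 + 3D
Σ(formed) = 4×481 + 4×540 = 4084
ΔH = Σ(broken) − Σ(formed) = (1432 + 3D) − (4084) = −2652 + 3D
Setting this equal to −1194 kJ gives 3D = 1458, so D = 486 kJ/mol.

D(O=O) ≈ 486 kJ/mol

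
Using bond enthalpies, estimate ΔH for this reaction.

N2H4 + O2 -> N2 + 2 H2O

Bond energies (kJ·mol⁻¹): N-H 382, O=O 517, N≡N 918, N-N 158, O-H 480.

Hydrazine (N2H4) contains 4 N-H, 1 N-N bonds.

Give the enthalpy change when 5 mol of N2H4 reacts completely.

ΔH = −3175 kJ

Bonds broken (reactants):
  N-H: 4 × 382 = 1528
  N-N: 1 × 158 = 158
  O=O: 1 × 517 = 517
  Σ(broken) = 2203 kJ
Bonds formed (products):
  N≡N: 1 × 918 = 918
  O-H: 4 × 480 = 1920
  Σ(formed) = 2838 kJ
ΔH = Σ(broken) − Σ(formed) = 2203 − 2838 = −635 kJ
For 5× the reaction as written: 5 × (−635) = −3175 kJ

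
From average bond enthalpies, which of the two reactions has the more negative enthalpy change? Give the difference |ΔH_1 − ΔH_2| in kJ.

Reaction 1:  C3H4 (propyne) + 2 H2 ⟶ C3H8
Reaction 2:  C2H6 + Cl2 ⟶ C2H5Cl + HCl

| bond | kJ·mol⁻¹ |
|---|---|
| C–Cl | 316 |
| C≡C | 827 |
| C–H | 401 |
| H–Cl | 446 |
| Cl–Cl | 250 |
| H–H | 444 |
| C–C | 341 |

Reaction 1:
  Bonds broken (reactants):
    C≡C: 1 × 827 = 827
    C–C: 1 × 341 = 341
    C–H: 4 × 401 = 1604
    H–H: 2 × 444 = 888
    Σ(broken) = 3660 kJ
  Bonds formed (products):
    C–C: 2 × 341 = 682
    C–H: 8 × 401 = 3208
    Σ(formed) = 3890 kJ
  ΔH_1 = 3660 − 3890 = −230 kJ
Reaction 2:
  Bonds broken (reactants):
    C–C: 1 × 341 = 341
    C–H: 6 × 401 = 2406
    Cl–Cl: 1 × 250 = 250
    Σ(broken) = 2997 kJ
  Bonds formed (products):
    C–C: 1 × 341 = 341
    C–Cl: 1 × 316 = 316
    C–H: 5 × 401 = 2005
    H–Cl: 1 × 446 = 446
    Σ(formed) = 3108 kJ
  ΔH_2 = 2997 − 3108 = −111 kJ
ΔH_1 − ΔH_2 = −119 kJ, so reaction 1 has the more negative ΔH; |ΔH_1 − ΔH_2| = 119 kJ.

Reaction 1, by 119 kJ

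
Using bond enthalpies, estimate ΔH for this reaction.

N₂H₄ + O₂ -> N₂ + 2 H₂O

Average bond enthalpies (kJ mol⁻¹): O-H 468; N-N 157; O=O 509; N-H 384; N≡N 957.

Bonds broken (reactants):
  N-H: 4 × 384 = 1536
  N-N: 1 × 157 = 157
  O=O: 1 × 509 = 509
  Σ(broken) = 2202 kJ
Bonds formed (products):
  N≡N: 1 × 957 = 957
  O-H: 4 × 468 = 1872
  Σ(formed) = 2829 kJ
ΔH = Σ(broken) − Σ(formed) = 2202 − 2829 = −627 kJ

ΔH ≈ −627 kJ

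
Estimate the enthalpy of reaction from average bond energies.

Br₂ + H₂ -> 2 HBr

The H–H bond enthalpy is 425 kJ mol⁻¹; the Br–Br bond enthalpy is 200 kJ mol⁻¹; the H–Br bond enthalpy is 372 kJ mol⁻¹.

Bonds broken (reactants):
  Br–Br: 1 × 200 = 200
  H–H: 1 × 425 = 425
  Σ(broken) = 625 kJ
Bonds formed (products):
  H–Br: 2 × 372 = 744
  Σ(formed) = 744 kJ
ΔH = Σ(broken) − Σ(formed) = 625 − 744 = −119 kJ

ΔH ≈ −119 kJ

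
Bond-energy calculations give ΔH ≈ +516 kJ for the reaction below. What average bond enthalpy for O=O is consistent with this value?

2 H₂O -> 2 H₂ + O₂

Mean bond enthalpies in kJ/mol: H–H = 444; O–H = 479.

D(O=O) ≈ 512 kJ/mol

Let D be the O=O bond energy.
Σ(broken) = 4×479 = 1916
Σ(formed) = 2×444 + 1×D = 888 + D
ΔH = Σ(broken) − Σ(formed) = (1916) − (888 + D) = +1028 − D
Setting this equal to +516 kJ gives D = 512 kJ/mol.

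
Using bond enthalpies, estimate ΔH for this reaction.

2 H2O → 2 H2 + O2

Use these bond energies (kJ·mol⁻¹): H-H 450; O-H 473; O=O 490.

ΔH ≈ +502 kJ

Bonds broken (reactants):
  O-H: 4 × 473 = 1892
  Σ(broken) = 1892 kJ
Bonds formed (products):
  H-H: 2 × 450 = 900
  O=O: 1 × 490 = 490
  Σ(formed) = 1390 kJ
ΔH = Σ(broken) − Σ(formed) = 1892 − 1390 = +502 kJ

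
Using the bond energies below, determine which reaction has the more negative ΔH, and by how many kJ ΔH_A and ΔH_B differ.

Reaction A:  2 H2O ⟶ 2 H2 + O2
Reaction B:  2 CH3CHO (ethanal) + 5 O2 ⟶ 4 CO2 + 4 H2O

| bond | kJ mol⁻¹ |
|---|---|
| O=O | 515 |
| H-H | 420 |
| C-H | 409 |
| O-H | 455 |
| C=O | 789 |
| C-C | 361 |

Reaction A:
  Bonds broken (reactants):
    O-H: 4 × 455 = 1820
    Σ(broken) = 1820 kJ
  Bonds formed (products):
    H-H: 2 × 420 = 840
    O=O: 1 × 515 = 515
    Σ(formed) = 1355 kJ
  ΔH_A = 1820 − 1355 = +465 kJ
Reaction B:
  Bonds broken (reactants):
    C-C: 2 × 361 = 722
    C-H: 8 × 409 = 3272
    C=O: 2 × 789 = 1578
    O=O: 5 × 515 = 2575
    Σ(broken) = 8147 kJ
  Bonds formed (products):
    C=O: 8 × 789 = 6312
    O-H: 8 × 455 = 3640
    Σ(formed) = 9952 kJ
  ΔH_B = 8147 − 9952 = −1805 kJ
ΔH_A − ΔH_B = +2270 kJ, so reaction B has the more negative ΔH; |ΔH_A − ΔH_B| = 2270 kJ.

Reaction B, by 2270 kJ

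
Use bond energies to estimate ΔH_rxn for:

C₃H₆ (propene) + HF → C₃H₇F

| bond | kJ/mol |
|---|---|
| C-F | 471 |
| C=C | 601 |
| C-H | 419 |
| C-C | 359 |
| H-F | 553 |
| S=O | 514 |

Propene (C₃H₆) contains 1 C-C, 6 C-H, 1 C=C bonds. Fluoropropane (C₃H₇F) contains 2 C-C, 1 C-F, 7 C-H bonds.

ΔH ≈ −95 kJ

Bonds broken (reactants):
  C-C: 1 × 359 = 359
  C-H: 6 × 419 = 2514
  C=C: 1 × 601 = 601
  H-F: 1 × 553 = 553
  Σ(broken) = 4027 kJ
Bonds formed (products):
  C-C: 2 × 359 = 718
  C-F: 1 × 471 = 471
  C-H: 7 × 419 = 2933
  Σ(formed) = 4122 kJ
ΔH = Σ(broken) − Σ(formed) = 4027 − 4122 = −95 kJ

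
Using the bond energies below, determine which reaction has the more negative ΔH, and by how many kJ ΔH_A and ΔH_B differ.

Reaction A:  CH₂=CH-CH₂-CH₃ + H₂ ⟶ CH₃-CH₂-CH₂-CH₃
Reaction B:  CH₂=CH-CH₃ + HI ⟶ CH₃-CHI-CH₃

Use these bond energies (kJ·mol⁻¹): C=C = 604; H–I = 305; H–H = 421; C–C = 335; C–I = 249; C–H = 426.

Reaction A:
  Bonds broken (reactants):
    C–C: 2 × 335 = 670
    C–H: 8 × 426 = 3408
    C=C: 1 × 604 = 604
    H–H: 1 × 421 = 421
    Σ(broken) = 5103 kJ
  Bonds formed (products):
    C–C: 3 × 335 = 1005
    C–H: 10 × 426 = 4260
    Σ(formed) = 5265 kJ
  ΔH_A = 5103 − 5265 = −162 kJ
Reaction B:
  Bonds broken (reactants):
    C–C: 1 × 335 = 335
    C–H: 6 × 426 = 2556
    C=C: 1 × 604 = 604
    H–I: 1 × 305 = 305
    Σ(broken) = 3800 kJ
  Bonds formed (products):
    C–C: 2 × 335 = 670
    C–H: 7 × 426 = 2982
    C–I: 1 × 249 = 249
    Σ(formed) = 3901 kJ
  ΔH_B = 3800 − 3901 = −101 kJ
ΔH_A − ΔH_B = −61 kJ, so reaction A has the more negative ΔH; |ΔH_A − ΔH_B| = 61 kJ.

Reaction A, by 61 kJ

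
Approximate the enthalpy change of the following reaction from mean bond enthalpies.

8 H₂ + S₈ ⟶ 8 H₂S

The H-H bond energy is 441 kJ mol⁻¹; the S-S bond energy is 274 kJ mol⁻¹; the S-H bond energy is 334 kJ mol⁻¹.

ΔH ≈ +376 kJ

Bonds broken (reactants):
  H-H: 8 × 441 = 3528
  S-S: 8 × 274 = 2192
  Σ(broken) = 5720 kJ
Bonds formed (products):
  S-H: 16 × 334 = 5344
  Σ(formed) = 5344 kJ
ΔH = Σ(broken) − Σ(formed) = 5720 − 5344 = +376 kJ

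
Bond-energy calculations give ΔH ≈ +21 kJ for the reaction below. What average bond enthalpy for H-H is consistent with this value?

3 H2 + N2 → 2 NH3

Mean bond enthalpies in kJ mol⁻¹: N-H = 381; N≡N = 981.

Let D be the H-H bond energy.
Σ(broken) = 3×D + 1×981 = 981 + 3D
Σ(formed) = 6×381 = 2286
ΔH = Σ(broken) − Σ(formed) = (981 + 3D) − (2286) = −1305 + 3D
Setting this equal to +21 kJ gives 3D = 1326, so D = 442 kJ/mol.

D(H-H) ≈ 442 kJ/mol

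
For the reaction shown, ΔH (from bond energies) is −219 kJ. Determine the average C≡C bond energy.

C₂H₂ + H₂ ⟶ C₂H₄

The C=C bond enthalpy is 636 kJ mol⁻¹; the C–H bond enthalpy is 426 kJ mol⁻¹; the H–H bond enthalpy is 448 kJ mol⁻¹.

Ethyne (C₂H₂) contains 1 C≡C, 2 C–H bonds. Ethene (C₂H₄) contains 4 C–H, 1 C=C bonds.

Let D be the C≡C bond energy.
Σ(broken) = 1×D + 2×426 + 1×448 = 1300 + D
Σ(formed) = 4×426 + 1×636 = 2340
ΔH = Σ(broken) − Σ(formed) = (1300 + D) − (2340) = −1040 + D
Setting this equal to −219 kJ gives D = 821 kJ/mol.

D(C≡C) ≈ 821 kJ/mol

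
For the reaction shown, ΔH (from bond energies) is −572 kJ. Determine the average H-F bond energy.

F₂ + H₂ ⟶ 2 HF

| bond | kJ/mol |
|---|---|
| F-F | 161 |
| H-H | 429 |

Let D be the H-F bond energy.
Σ(broken) = 1×161 + 1×429 = 590
Σ(formed) = 2×D = 2D
ΔH = Σ(broken) − Σ(formed) = (590) − (2D) = +590 − 2D
Setting this equal to −572 kJ gives 2D = 1162, so D = 581 kJ/mol.

D(H-F) ≈ 581 kJ/mol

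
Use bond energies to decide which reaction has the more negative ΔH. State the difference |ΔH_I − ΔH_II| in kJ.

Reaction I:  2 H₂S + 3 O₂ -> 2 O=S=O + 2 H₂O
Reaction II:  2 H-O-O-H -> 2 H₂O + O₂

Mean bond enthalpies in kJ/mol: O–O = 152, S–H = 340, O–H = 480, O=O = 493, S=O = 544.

Reaction I, by 1068 kJ

Reaction I:
  Bonds broken (reactants):
    O=O: 3 × 493 = 1479
    S–H: 4 × 340 = 1360
    Σ(broken) = 2839 kJ
  Bonds formed (products):
    O–H: 4 × 480 = 1920
    S=O: 4 × 544 = 2176
    Σ(formed) = 4096 kJ
  ΔH_I = 2839 − 4096 = −1257 kJ
Reaction II:
  Bonds broken (reactants):
    O–H: 4 × 480 = 1920
    O–O: 2 × 152 = 304
    Σ(broken) = 2224 kJ
  Bonds formed (products):
    O–H: 4 × 480 = 1920
    O=O: 1 × 493 = 493
    Σ(formed) = 2413 kJ
  ΔH_II = 2224 − 2413 = −189 kJ
ΔH_I − ΔH_II = −1068 kJ, so reaction I has the more negative ΔH; |ΔH_I − ΔH_II| = 1068 kJ.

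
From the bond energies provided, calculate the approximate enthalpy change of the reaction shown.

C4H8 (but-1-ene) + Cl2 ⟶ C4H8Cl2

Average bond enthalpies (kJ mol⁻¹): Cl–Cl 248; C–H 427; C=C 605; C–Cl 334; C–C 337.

ΔH ≈ −152 kJ

Bonds broken (reactants):
  C–C: 2 × 337 = 674
  C–H: 8 × 427 = 3416
  C=C: 1 × 605 = 605
  Cl–Cl: 1 × 248 = 248
  Σ(broken) = 4943 kJ
Bonds formed (products):
  C–C: 3 × 337 = 1011
  C–Cl: 2 × 334 = 668
  C–H: 8 × 427 = 3416
  Σ(formed) = 5095 kJ
ΔH = Σ(broken) − Σ(formed) = 4943 − 5095 = −152 kJ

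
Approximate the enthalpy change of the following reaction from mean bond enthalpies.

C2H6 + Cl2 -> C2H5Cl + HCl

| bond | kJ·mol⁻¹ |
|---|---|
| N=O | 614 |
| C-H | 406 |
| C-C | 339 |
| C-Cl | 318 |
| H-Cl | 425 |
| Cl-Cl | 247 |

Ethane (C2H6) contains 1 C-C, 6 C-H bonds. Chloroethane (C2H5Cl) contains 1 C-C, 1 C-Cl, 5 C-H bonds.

Bonds broken (reactants):
  C-C: 1 × 339 = 339
  C-H: 6 × 406 = 2436
  Cl-Cl: 1 × 247 = 247
  Σ(broken) = 3022 kJ
Bonds formed (products):
  C-C: 1 × 339 = 339
  C-Cl: 1 × 318 = 318
  C-H: 5 × 406 = 2030
  H-Cl: 1 × 425 = 425
  Σ(formed) = 3112 kJ
ΔH = Σ(broken) − Σ(formed) = 3022 − 3112 = −90 kJ

ΔH ≈ −90 kJ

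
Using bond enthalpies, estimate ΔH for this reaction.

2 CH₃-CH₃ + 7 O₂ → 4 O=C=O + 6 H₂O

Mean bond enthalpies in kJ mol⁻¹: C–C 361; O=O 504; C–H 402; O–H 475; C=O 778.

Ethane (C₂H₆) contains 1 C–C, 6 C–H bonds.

Bonds broken (reactants):
  C–C: 2 × 361 = 722
  C–H: 12 × 402 = 4824
  O=O: 7 × 504 = 3528
  Σ(broken) = 9074 kJ
Bonds formed (products):
  C=O: 8 × 778 = 6224
  O–H: 12 × 475 = 5700
  Σ(formed) = 11924 kJ
ΔH = Σ(broken) − Σ(formed) = 9074 − 11924 = −2850 kJ

ΔH ≈ −2850 kJ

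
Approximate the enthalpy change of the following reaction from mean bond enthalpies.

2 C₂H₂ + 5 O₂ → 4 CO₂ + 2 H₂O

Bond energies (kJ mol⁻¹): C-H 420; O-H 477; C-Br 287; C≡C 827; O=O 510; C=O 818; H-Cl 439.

Bonds broken (reactants):
  C≡C: 2 × 827 = 1654
  C-H: 4 × 420 = 1680
  O=O: 5 × 510 = 2550
  Σ(broken) = 5884 kJ
Bonds formed (products):
  C=O: 8 × 818 = 6544
  O-H: 4 × 477 = 1908
  Σ(formed) = 8452 kJ
ΔH = Σ(broken) − Σ(formed) = 5884 − 8452 = −2568 kJ

ΔH ≈ −2568 kJ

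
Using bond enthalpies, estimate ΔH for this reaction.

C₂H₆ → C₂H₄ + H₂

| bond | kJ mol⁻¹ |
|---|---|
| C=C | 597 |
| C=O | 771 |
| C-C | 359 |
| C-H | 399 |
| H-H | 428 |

Bonds broken (reactants):
  C-C: 1 × 359 = 359
  C-H: 6 × 399 = 2394
  Σ(broken) = 2753 kJ
Bonds formed (products):
  C-H: 4 × 399 = 1596
  C=C: 1 × 597 = 597
  H-H: 1 × 428 = 428
  Σ(formed) = 2621 kJ
ΔH = Σ(broken) − Σ(formed) = 2753 − 2621 = +132 kJ

ΔH ≈ +132 kJ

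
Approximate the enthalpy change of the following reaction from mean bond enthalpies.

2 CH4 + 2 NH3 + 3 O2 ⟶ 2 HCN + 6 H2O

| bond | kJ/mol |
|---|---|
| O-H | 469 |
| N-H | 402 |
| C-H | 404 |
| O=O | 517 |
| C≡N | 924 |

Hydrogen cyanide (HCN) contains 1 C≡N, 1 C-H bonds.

Bonds broken (reactants):
  C-H: 8 × 404 = 3232
  N-H: 6 × 402 = 2412
  O=O: 3 × 517 = 1551
  Σ(broken) = 7195 kJ
Bonds formed (products):
  C≡N: 2 × 924 = 1848
  C-H: 2 × 404 = 808
  O-H: 12 × 469 = 5628
  Σ(formed) = 8284 kJ
ΔH = Σ(broken) − Σ(formed) = 7195 − 8284 = −1089 kJ

ΔH ≈ −1089 kJ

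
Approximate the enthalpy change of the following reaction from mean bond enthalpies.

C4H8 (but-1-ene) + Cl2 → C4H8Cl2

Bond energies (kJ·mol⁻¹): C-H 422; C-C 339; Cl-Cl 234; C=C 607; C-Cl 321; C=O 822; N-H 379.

ΔH ≈ −140 kJ

Bonds broken (reactants):
  C-C: 2 × 339 = 678
  C-H: 8 × 422 = 3376
  C=C: 1 × 607 = 607
  Cl-Cl: 1 × 234 = 234
  Σ(broken) = 4895 kJ
Bonds formed (products):
  C-C: 3 × 339 = 1017
  C-Cl: 2 × 321 = 642
  C-H: 8 × 422 = 3376
  Σ(formed) = 5035 kJ
ΔH = Σ(broken) − Σ(formed) = 4895 − 5035 = −140 kJ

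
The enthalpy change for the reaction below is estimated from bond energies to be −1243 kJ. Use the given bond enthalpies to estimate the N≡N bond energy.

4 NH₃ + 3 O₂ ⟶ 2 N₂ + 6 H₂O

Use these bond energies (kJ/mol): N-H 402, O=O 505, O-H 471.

Let D be the N≡N bond energy.
Σ(broken) = 12×402 + 3×505 = 6339
Σ(formed) = 2×D + 12×471 = 5652 + 2D
ΔH = Σ(broken) − Σ(formed) = (6339) − (5652 + 2D) = +687 − 2D
Setting this equal to −1243 kJ gives 2D = 1930, so D = 965 kJ/mol.

D(N≡N) ≈ 965 kJ/mol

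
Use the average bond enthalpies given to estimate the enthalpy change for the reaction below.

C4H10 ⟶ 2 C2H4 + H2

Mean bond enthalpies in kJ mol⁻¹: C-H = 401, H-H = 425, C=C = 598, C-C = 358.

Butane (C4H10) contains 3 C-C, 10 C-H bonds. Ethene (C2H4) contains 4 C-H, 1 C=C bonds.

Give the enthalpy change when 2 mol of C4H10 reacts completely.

Bonds broken (reactants):
  C-C: 3 × 358 = 1074
  C-H: 10 × 401 = 4010
  Σ(broken) = 5084 kJ
Bonds formed (products):
  C-H: 8 × 401 = 3208
  C=C: 2 × 598 = 1196
  H-H: 1 × 425 = 425
  Σ(formed) = 4829 kJ
ΔH = Σ(broken) − Σ(formed) = 5084 − 4829 = +255 kJ
For 2× the reaction as written: 2 × (+255) = +510 kJ

ΔH = +510 kJ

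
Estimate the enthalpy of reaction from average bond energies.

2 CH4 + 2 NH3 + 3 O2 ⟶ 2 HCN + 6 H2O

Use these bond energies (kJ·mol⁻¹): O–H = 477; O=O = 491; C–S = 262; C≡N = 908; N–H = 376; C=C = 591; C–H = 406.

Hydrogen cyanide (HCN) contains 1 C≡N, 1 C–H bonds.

ΔH ≈ −1375 kJ

Bonds broken (reactants):
  C–H: 8 × 406 = 3248
  N–H: 6 × 376 = 2256
  O=O: 3 × 491 = 1473
  Σ(broken) = 6977 kJ
Bonds formed (products):
  C≡N: 2 × 908 = 1816
  C–H: 2 × 406 = 812
  O–H: 12 × 477 = 5724
  Σ(formed) = 8352 kJ
ΔH = Σ(broken) − Σ(formed) = 6977 − 8352 = −1375 kJ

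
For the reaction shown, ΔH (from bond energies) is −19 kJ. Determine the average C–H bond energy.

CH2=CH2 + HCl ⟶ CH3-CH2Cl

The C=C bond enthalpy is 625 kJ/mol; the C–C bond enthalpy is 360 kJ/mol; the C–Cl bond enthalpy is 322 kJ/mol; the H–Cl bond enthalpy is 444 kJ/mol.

Let D be the C–H bond energy.
Σ(broken) = 4×D + 1×625 + 1×444 = 1069 + 4D
Σ(formed) = 1×360 + 1×322 + 5×D = 682 + 5D
ΔH = Σ(broken) − Σ(formed) = (1069 + 4D) − (682 + 5D) = +387 − D
Setting this equal to −19 kJ gives D = 406 kJ/mol.

D(C–H) ≈ 406 kJ/mol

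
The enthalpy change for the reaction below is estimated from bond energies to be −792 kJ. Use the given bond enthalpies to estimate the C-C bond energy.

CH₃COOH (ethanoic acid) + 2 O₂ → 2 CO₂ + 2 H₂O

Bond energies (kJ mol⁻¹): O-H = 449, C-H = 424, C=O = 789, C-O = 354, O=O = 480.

D(C-C) ≈ 336 kJ/mol

Let D be the C-C bond energy.
Σ(broken) = 1×D + 3×424 + 1×354 + 1×789 + 1×449 + 2×480 = 3824 + D
Σ(formed) = 4×789 + 4×449 = 4952
ΔH = Σ(broken) − Σ(formed) = (3824 + D) − (4952) = −1128 + D
Setting this equal to −792 kJ gives D = 336 kJ/mol.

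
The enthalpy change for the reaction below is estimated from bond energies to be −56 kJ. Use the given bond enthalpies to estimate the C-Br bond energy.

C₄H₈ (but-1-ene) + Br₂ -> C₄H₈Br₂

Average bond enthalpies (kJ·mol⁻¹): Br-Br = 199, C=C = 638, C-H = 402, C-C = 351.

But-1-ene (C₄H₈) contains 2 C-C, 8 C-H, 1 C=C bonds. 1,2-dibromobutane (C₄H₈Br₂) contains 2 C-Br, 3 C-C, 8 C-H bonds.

Let D be the C-Br bond energy.
Σ(broken) = 1×199 + 2×351 + 8×402 + 1×638 = 4755
Σ(formed) = 2×D + 3×351 + 8×402 = 4269 + 2D
ΔH = Σ(broken) − Σ(formed) = (4755) − (4269 + 2D) = +486 − 2D
Setting this equal to −56 kJ gives 2D = 542, so D = 271 kJ/mol.

D(C-Br) ≈ 271 kJ/mol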